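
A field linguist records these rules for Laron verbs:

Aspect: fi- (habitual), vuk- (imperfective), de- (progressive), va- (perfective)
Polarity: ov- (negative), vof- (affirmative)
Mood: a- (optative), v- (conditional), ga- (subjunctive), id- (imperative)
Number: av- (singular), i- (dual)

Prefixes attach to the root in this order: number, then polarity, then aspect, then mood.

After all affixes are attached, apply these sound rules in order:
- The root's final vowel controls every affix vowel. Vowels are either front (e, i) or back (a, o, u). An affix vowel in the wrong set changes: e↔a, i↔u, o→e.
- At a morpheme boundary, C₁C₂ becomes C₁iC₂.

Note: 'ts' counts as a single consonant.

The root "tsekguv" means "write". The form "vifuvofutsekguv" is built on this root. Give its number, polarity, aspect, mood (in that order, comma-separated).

Segment: v-fi-vof-i-tsekguv.
number: i- → dual.
polarity: vof- → affirmative.
aspect: fi- → habitual.
mood: v- → conditional.

dual, affirmative, habitual, conditional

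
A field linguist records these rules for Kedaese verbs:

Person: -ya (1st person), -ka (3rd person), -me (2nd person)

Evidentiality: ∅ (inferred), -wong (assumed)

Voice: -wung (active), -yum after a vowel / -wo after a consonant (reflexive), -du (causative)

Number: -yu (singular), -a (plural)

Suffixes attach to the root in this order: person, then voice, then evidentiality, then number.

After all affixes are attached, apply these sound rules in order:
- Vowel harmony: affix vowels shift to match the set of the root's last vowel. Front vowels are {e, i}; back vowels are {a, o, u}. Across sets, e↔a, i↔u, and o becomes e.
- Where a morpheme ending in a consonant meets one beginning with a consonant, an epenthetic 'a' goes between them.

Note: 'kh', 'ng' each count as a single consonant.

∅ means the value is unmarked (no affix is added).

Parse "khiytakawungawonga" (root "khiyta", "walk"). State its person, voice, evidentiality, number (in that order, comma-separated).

Segment: khiyta-ka-wung-wong-a.
person: -ka → 3rd person.
voice: -wung → active.
evidentiality: -wong → assumed.
number: -a → plural.

3rd person, active, assumed, plural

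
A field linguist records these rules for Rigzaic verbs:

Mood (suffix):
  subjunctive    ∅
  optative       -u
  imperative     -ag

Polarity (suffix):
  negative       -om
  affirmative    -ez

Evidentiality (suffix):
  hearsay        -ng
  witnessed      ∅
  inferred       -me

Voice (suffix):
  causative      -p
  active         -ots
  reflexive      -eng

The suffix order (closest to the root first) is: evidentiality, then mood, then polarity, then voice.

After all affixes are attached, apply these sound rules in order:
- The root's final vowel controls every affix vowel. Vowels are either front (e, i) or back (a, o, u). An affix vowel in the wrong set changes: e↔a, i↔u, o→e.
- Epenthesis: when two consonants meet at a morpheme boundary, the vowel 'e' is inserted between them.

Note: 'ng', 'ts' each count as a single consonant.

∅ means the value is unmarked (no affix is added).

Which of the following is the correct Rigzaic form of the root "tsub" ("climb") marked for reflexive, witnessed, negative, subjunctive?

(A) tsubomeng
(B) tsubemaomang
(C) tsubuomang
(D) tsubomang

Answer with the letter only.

D

evidentiality = witnessed: zero marking, form stays tsub.
mood = subjunctive: zero marking, form stays tsub.
Attach polarity negative -om → tsubom.
Attach voice reflexive -eng → tsubomeng.
Apply vowel harmony: tsubomeng → tsubomang.
Epenthesis: no change.
So the correct form is tsubomang, option (D).
(A) tsubomeng is wrong: it fails to apply the sound rule(s).
(C) tsubuomang is wrong: it uses optative instead of subjunctive for mood.
(B) tsubemaomang is wrong: it uses inferred instead of witnessed for evidentiality.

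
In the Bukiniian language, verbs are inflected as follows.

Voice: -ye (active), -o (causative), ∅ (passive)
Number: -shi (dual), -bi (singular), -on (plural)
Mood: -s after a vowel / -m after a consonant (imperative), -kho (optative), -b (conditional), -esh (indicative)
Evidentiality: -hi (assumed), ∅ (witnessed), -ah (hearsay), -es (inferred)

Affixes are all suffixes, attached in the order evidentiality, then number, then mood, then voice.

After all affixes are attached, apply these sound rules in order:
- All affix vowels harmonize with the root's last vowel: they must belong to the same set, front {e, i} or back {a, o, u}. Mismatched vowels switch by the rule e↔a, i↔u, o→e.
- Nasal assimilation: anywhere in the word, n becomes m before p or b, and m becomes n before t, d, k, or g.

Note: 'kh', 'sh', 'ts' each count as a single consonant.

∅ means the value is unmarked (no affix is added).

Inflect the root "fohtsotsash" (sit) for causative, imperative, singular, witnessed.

fohtsotsashbuso

evidentiality = witnessed: zero marking, form stays fohtsotsash.
Attach number singular -bi → fohtsotsashbi.
Attach mood imperative -s (after vowel 'i') → fohtsotsashbis.
Attach voice causative -o → fohtsotsashbiso.
Apply vowel harmony: fohtsotsashbiso → fohtsotsashbuso.
Nasal assimilation: no change.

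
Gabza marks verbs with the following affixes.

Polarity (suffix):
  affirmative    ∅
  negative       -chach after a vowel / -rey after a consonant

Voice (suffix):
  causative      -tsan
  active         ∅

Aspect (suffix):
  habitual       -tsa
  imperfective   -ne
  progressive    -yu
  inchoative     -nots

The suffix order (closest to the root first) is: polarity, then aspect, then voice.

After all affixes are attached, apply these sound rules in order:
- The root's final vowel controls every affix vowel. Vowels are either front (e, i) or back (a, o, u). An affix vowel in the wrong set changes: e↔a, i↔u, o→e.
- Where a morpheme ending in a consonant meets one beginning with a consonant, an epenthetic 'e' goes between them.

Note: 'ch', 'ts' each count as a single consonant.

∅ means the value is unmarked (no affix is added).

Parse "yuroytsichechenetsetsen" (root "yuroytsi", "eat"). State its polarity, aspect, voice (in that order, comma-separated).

negative, inchoative, causative

Segment: yuroytsi-chach-nots-tsan.
polarity: -chach/rey → negative.
aspect: -nots → inchoative.
voice: -tsan → causative.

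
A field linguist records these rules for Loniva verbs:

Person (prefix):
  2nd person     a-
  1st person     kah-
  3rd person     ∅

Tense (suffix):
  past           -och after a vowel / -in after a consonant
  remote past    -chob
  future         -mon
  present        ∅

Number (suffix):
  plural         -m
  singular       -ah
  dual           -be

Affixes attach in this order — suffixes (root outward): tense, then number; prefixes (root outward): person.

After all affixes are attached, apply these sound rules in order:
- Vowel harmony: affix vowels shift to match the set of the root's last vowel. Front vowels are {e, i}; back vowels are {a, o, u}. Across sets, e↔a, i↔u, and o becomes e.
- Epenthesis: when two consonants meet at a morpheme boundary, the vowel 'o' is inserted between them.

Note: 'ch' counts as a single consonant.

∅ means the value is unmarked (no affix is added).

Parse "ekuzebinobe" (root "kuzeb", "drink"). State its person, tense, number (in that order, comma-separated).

2nd person, past, dual

Segment: a-kuzeb-in-be.
person: a- → 2nd person.
tense: -och/in → past.
number: -be → dual.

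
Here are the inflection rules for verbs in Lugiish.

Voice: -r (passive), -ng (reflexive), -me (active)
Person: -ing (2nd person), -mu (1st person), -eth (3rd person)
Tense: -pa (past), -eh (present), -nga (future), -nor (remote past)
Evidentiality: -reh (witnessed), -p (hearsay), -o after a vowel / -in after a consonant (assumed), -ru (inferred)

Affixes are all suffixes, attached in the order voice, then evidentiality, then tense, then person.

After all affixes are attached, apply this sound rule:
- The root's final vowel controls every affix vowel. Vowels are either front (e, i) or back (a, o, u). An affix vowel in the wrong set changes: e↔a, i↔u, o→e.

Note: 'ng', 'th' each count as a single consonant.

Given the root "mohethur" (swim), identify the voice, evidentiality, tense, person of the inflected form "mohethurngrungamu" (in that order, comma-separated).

reflexive, inferred, future, 1st person

Segment: mohethur-ng-ru-nga-mu.
voice: -ng → reflexive.
evidentiality: -ru → inferred.
tense: -nga → future.
person: -mu → 1st person.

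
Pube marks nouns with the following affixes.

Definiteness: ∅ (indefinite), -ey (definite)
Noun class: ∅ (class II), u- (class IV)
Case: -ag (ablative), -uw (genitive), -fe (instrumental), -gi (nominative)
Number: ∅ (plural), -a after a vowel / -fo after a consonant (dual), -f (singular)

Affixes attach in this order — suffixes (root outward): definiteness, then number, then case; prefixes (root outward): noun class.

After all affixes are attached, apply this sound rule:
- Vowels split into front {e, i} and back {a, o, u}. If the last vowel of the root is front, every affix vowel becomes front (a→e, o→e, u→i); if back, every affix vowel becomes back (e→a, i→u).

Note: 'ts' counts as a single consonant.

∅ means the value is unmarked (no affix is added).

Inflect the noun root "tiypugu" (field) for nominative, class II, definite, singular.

noun class = class II: zero marking, form stays tiypugu.
Attach definiteness definite -ey → tiypuguey.
Attach number singular -f → tiypugueyf.
Attach case nominative -gi → tiypugueyfgi.
Apply vowel harmony: tiypugueyfgi → tiypuguayfgu.

tiypuguayfgu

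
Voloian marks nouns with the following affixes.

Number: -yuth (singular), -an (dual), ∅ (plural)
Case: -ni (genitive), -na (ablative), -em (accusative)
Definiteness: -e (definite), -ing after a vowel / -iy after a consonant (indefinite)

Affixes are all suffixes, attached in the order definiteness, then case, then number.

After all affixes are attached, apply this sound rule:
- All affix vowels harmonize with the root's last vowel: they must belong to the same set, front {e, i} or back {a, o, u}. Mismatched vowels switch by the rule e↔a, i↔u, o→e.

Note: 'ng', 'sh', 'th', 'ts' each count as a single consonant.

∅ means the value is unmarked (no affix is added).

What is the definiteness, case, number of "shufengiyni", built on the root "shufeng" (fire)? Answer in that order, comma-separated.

indefinite, genitive, plural

Segment: shufeng-iy-ni.
definiteness: -ing/iy → indefinite.
case: -ni → genitive.
number: ∅ → plural.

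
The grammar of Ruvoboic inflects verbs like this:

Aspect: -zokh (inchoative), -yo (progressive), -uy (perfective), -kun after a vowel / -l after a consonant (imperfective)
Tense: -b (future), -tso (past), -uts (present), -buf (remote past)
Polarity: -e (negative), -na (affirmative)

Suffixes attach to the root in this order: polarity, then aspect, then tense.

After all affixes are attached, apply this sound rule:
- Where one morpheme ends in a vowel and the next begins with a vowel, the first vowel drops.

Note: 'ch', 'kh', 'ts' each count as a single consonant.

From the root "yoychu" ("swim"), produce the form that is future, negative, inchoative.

yoychezokhb

Attach polarity negative -e → yoychue.
Attach aspect inchoative -zokh → yoychuezokh.
Attach tense future -b → yoychuezokhb.
Apply vowel deletion: yoychuezokhb → yoychezokhb.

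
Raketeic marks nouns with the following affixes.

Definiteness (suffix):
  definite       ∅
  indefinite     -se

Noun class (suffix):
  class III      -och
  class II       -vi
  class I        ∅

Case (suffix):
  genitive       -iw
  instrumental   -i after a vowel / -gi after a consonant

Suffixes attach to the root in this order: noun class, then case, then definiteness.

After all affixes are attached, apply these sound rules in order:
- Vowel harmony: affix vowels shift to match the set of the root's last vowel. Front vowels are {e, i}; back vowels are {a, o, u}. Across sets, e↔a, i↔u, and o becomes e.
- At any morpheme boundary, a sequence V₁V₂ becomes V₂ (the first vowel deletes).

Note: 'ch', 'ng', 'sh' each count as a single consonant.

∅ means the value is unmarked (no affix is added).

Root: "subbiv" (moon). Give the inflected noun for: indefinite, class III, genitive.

Attach noun class class III -och → subbivoch.
Attach case genitive -iw → subbivochiw.
Attach definiteness indefinite -se → subbivochiwse.
Apply vowel harmony: subbivochiwse → subbivechiwse.
Vowel deletion: no change.

subbivechiwse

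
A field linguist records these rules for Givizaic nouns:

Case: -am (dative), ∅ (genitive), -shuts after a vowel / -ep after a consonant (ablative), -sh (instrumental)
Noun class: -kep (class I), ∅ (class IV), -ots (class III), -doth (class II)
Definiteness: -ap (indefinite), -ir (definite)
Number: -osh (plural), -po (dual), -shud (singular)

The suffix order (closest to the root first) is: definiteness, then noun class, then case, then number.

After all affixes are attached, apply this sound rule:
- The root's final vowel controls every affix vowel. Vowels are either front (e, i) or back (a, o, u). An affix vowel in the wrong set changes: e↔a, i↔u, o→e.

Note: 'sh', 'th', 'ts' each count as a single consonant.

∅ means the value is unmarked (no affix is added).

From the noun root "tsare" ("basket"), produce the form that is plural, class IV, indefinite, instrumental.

Attach definiteness indefinite -ap → tsareap.
noun class = class IV: zero marking, form stays tsareap.
Attach case instrumental -sh → tsareapsh.
Attach number plural -osh → tsareapshosh.
Apply vowel harmony: tsareapshosh → tsareepshesh.

tsareepshesh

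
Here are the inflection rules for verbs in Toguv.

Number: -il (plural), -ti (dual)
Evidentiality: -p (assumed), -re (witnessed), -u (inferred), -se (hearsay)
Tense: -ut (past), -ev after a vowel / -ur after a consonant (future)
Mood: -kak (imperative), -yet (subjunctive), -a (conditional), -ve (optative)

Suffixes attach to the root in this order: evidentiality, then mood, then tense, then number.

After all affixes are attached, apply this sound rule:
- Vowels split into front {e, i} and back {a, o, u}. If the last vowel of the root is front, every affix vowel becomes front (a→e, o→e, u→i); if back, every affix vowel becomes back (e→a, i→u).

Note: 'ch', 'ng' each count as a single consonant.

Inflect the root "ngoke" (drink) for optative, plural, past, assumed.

Attach evidentiality assumed -p → ngokep.
Attach mood optative -ve → ngokepve.
Attach tense past -ut → ngokepveut.
Attach number plural -il → ngokepveutil.
Apply vowel harmony: ngokepveutil → ngokepveitil.

ngokepveitil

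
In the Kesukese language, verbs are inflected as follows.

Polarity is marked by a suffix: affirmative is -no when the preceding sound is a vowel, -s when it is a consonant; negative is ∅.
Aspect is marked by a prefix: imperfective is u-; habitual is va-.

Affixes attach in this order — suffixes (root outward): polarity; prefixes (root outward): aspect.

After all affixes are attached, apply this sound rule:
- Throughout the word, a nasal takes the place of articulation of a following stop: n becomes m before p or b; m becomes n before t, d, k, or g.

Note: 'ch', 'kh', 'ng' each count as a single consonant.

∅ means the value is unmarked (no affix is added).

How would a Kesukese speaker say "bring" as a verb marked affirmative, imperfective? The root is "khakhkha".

ukhakhkhano

Attach aspect imperfective u- → ukhakhkha.
Attach polarity affirmative -no (after vowel 'a') → ukhakhkhano.
Nasal assimilation: no change.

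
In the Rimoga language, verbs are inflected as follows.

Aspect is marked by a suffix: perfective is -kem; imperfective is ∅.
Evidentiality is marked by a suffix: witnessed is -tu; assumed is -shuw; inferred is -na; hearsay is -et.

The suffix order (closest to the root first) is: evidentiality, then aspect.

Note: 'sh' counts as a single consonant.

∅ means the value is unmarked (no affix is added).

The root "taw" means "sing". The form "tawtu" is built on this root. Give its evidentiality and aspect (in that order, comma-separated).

witnessed, imperfective

Segment: taw-tu.
evidentiality: -tu → witnessed.
aspect: ∅ → imperfective.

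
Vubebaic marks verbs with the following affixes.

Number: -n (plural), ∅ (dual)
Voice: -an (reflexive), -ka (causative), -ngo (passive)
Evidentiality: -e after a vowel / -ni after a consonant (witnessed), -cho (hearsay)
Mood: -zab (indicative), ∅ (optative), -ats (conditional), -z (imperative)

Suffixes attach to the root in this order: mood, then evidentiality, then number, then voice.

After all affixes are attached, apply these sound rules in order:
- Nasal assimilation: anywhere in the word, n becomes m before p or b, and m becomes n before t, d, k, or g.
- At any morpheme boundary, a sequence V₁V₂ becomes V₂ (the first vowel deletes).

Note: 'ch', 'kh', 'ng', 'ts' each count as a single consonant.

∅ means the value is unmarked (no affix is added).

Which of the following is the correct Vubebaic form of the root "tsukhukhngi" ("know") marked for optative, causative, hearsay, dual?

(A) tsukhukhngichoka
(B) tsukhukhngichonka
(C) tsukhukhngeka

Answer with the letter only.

A

mood = optative: zero marking, form stays tsukhukhngi.
Attach evidentiality hearsay -cho → tsukhukhngicho.
number = dual: zero marking, form stays tsukhukhngicho.
Attach voice causative -ka → tsukhukhngichoka.
Nasal assimilation: no change.
Vowel deletion: no change.
So the correct form is tsukhukhngichoka, option (A).
(B) tsukhukhngichonka is wrong: it uses plural instead of dual for number.
(C) tsukhukhngeka is wrong: it uses witnessed instead of hearsay for evidentiality.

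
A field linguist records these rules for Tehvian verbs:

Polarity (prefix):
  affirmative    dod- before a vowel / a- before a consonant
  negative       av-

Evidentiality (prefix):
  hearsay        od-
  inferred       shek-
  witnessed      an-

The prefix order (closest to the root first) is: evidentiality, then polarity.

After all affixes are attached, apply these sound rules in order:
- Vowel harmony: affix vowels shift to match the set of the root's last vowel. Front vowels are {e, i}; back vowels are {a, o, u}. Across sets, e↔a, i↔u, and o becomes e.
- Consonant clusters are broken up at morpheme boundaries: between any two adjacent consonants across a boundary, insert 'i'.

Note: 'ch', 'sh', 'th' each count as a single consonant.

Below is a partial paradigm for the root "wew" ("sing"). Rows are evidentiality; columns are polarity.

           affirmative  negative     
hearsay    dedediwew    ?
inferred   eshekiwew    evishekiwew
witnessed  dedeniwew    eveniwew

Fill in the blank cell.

Attach evidentiality hearsay od- → odwew.
Attach polarity negative av- → avodwew.
Apply vowel harmony: avodwew → evedwew.
Apply epenthesis: evedwew → evediwew.

evediwew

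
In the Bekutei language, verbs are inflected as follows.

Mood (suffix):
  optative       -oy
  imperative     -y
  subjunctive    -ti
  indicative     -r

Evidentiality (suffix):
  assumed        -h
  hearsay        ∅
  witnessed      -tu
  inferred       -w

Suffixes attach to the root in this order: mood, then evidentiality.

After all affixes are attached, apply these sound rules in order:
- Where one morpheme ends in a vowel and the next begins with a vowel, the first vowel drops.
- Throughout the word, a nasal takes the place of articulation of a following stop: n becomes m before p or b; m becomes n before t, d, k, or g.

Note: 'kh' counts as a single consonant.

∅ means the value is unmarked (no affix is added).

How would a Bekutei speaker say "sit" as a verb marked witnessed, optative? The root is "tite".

Attach mood optative -oy → titeoy.
Attach evidentiality witnessed -tu → titeoytu.
Apply vowel deletion: titeoytu → titoytu.
Nasal assimilation: no change.

titoytu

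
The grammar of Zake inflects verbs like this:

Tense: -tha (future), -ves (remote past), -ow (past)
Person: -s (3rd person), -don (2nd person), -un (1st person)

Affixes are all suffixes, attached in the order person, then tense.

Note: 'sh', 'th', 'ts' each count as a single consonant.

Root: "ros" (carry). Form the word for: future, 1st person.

Attach person 1st person -un → rosun.
Attach tense future -tha → rosuntha.

rosuntha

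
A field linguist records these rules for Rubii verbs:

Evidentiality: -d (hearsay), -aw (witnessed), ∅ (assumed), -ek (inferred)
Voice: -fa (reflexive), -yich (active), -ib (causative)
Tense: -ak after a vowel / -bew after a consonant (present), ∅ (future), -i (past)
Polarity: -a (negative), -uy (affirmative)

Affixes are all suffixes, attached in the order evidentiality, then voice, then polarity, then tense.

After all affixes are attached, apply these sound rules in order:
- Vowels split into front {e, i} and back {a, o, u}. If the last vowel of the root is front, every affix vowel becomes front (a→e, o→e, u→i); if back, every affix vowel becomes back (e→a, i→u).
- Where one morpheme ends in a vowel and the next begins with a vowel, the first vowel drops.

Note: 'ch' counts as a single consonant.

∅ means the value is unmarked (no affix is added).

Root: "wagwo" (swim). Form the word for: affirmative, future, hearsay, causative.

wagwodubuy

Attach evidentiality hearsay -d → wagwod.
Attach voice causative -ib → wagwodib.
Attach polarity affirmative -uy → wagwodibuy.
tense = future: zero marking, form stays wagwodibuy.
Apply vowel harmony: wagwodibuy → wagwodubuy.
Vowel deletion: no change.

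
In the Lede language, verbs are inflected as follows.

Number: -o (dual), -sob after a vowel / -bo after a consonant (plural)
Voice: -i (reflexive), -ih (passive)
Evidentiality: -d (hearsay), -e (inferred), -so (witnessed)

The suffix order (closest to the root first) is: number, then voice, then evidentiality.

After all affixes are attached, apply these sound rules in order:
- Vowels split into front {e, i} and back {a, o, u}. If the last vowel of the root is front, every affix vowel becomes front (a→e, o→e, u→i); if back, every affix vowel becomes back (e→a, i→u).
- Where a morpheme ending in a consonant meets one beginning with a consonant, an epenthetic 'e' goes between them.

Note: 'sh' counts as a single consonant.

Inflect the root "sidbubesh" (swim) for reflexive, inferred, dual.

sidbubesheie

Attach number dual -o → sidbubesho.
Attach voice reflexive -i → sidbubeshoi.
Attach evidentiality inferred -e → sidbubeshoie.
Apply vowel harmony: sidbubeshoie → sidbubesheie.
Epenthesis: no change.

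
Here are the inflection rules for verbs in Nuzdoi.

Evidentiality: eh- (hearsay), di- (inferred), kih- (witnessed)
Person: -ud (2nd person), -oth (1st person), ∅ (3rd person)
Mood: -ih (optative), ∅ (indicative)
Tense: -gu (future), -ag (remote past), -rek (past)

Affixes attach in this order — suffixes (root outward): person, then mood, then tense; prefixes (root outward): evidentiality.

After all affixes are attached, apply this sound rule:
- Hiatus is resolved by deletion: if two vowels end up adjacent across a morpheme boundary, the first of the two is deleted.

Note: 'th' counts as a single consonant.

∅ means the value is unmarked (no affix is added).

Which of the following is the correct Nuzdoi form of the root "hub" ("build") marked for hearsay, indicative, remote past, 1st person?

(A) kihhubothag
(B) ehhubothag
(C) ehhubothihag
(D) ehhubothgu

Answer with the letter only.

Attach person 1st person -oth → huboth.
mood = indicative: zero marking, form stays huboth.
Attach tense remote past -ag → hubothag.
Attach evidentiality hearsay eh- → ehhubothag.
Vowel deletion: no change.
So the correct form is ehhubothag, option (B).
(A) kihhubothag is wrong: it uses witnessed instead of hearsay for evidentiality.
(C) ehhubothihag is wrong: it uses optative instead of indicative for mood.
(D) ehhubothgu is wrong: it uses future instead of remote past for tense.

B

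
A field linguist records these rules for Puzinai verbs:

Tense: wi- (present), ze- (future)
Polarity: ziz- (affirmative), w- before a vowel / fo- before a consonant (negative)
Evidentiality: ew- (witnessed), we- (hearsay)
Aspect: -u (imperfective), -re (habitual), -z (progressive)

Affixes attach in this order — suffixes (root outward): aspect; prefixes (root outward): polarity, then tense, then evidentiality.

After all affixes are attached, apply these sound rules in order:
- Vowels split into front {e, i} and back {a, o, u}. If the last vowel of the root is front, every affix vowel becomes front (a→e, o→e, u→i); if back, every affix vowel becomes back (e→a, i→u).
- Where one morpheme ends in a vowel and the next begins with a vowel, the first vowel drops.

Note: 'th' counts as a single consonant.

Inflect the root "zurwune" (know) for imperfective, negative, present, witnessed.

Attach polarity negative fo- (before consonant 'z') → fozurwune.
Attach tense present wi- → wifozurwune.
Attach evidentiality witnessed ew- → ewwifozurwune.
Attach aspect imperfective -u → ewwifozurwuneu.
Apply vowel harmony: ewwifozurwuneu → ewwifezurwunei.
Apply vowel deletion: ewwifezurwunei → ewwifezurwuni.

ewwifezurwuni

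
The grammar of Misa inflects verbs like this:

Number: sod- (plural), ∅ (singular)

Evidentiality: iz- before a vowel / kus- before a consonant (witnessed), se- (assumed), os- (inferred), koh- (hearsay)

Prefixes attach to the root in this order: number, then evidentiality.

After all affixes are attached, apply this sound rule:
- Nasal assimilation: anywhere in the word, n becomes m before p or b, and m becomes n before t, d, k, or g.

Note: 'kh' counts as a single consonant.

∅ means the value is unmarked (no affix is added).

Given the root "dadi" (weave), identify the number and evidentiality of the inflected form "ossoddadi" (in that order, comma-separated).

Segment: os-sod-dadi.
number: sod- → plural.
evidentiality: os- → inferred.

plural, inferred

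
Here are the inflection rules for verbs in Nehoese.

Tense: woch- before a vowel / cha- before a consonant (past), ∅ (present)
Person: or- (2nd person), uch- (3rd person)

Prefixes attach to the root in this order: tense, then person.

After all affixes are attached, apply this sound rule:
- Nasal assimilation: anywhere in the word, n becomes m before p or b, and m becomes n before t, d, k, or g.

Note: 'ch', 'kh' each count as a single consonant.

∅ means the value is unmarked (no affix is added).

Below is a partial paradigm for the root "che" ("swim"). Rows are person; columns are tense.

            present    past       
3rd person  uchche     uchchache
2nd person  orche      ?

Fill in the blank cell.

orchache

Attach tense past cha- (before consonant 'ch') → chache.
Attach person 2nd person or- → orchache.
Nasal assimilation: no change.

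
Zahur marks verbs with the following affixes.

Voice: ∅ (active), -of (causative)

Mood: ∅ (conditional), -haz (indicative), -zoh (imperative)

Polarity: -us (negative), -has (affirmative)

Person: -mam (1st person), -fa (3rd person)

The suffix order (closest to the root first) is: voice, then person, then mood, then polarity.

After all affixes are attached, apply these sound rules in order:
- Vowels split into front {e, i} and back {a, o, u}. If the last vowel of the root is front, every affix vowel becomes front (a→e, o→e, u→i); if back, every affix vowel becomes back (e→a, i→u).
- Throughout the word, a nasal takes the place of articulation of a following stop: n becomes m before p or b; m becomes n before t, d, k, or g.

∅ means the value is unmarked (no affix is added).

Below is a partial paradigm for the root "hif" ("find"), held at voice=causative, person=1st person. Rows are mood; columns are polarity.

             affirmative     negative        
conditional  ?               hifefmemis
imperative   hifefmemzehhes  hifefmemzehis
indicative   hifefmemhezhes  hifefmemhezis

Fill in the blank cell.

Attach voice causative -of → hifof.
Attach person 1st person -mam → hifofmam.
mood = conditional: zero marking, form stays hifofmam.
Attach polarity affirmative -has → hifofmamhas.
Apply vowel harmony: hifofmamhas → hifefmemhes.
Nasal assimilation: no change.

hifefmemhes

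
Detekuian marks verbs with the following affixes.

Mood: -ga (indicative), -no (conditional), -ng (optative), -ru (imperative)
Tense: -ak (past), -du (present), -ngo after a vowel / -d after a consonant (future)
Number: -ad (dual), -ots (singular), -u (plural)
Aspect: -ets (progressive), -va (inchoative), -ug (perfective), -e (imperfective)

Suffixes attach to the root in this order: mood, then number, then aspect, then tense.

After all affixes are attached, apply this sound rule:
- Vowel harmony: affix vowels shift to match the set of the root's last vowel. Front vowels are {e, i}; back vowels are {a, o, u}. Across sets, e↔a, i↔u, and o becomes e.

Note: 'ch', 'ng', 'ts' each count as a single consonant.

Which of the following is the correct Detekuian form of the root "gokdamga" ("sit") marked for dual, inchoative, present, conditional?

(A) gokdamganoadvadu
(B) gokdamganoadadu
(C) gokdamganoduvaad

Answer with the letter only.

A

Attach mood conditional -no → gokdamgano.
Attach number dual -ad → gokdamganoad.
Attach aspect inchoative -va → gokdamganoadva.
Attach tense present -du → gokdamganoadvadu.
Vowel harmony: no change.
So the correct form is gokdamganoadvadu, option (A).
(C) gokdamganoduvaad is wrong: it has the affixes in the wrong order.
(B) gokdamganoadadu is wrong: it uses imperfective instead of inchoative for aspect.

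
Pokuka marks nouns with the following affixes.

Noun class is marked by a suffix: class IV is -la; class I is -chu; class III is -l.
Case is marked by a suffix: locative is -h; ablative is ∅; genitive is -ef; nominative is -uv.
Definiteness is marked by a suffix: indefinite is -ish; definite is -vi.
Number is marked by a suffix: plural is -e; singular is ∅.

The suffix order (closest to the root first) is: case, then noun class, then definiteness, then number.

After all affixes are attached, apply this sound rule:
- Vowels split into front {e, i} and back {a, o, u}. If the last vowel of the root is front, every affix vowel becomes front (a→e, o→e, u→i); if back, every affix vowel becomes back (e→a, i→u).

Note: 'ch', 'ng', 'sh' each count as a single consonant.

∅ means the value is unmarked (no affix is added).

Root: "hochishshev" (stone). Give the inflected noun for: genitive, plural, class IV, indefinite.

hochishshevefleishe

Attach case genitive -ef → hochishshevef.
Attach noun class class IV -la → hochishshevefla.
Attach definiteness indefinite -ish → hochishsheveflaish.
Attach number plural -e → hochishsheveflaishe.
Apply vowel harmony: hochishsheveflaishe → hochishshevefleishe.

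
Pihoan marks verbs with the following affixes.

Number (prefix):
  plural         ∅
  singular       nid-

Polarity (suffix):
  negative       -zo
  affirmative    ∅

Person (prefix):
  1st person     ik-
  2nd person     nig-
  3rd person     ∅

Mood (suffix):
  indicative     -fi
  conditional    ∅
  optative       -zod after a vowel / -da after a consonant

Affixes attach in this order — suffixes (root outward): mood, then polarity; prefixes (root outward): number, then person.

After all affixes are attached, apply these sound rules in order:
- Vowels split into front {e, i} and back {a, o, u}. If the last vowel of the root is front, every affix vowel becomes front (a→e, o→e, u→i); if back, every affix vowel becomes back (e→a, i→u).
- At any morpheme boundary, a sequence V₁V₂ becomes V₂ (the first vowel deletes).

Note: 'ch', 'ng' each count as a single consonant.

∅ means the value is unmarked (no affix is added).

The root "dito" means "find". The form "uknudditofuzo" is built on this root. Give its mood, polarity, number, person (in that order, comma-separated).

Segment: ik-nid-dito-fi-zo.
mood: -fi → indicative.
polarity: -zo → negative.
number: nid- → singular.
person: ik- → 1st person.

indicative, negative, singular, 1st person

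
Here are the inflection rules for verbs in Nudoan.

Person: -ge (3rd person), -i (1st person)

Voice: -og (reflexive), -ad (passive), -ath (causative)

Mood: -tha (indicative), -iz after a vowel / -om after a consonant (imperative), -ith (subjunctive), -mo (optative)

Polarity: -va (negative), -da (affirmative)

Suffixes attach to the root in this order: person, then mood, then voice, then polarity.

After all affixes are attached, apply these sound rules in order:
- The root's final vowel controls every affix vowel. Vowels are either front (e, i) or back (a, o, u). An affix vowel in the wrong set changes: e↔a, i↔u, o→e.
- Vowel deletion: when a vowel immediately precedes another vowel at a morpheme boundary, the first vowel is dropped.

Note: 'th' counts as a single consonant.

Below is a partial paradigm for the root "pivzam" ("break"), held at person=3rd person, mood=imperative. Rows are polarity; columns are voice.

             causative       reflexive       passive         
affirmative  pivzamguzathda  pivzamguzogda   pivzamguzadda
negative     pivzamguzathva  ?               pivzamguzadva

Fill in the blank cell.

pivzamguzogva

Attach person 3rd person -ge → pivzamge.
Attach mood imperative -iz (after vowel 'e') → pivzamgeiz.
Attach voice reflexive -og → pivzamgeizog.
Attach polarity negative -va → pivzamgeizogva.
Apply vowel harmony: pivzamgeizogva → pivzamgauzogva.
Apply vowel deletion: pivzamgauzogva → pivzamguzogva.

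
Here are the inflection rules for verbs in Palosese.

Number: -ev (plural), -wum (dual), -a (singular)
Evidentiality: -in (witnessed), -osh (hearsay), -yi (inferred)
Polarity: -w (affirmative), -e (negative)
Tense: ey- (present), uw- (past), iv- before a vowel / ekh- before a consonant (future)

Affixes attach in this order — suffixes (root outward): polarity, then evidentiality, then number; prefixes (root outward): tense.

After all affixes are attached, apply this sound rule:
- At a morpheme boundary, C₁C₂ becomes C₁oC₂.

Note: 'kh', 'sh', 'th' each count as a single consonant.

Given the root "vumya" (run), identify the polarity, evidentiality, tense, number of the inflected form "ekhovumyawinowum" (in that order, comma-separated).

affirmative, witnessed, future, dual

Segment: ekh-vumya-w-in-wum.
polarity: -w → affirmative.
evidentiality: -in → witnessed.
tense: iv/ekh- → future.
number: -wum → dual.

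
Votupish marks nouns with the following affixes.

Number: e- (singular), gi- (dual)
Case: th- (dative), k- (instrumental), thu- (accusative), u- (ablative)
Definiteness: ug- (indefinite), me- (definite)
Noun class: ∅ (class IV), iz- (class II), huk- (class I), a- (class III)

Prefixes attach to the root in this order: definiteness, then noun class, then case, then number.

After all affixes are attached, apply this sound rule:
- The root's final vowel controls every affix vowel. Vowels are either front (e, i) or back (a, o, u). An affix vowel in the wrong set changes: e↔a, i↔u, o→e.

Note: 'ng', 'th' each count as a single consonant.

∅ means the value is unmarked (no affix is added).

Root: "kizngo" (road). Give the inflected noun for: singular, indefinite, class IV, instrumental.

Attach definiteness indefinite ug- → ugkizngo.
noun class = class IV: zero marking, form stays ugkizngo.
Attach case instrumental k- → kugkizngo.
Attach number singular e- → ekugkizngo.
Apply vowel harmony: ekugkizngo → akugkizngo.

akugkizngo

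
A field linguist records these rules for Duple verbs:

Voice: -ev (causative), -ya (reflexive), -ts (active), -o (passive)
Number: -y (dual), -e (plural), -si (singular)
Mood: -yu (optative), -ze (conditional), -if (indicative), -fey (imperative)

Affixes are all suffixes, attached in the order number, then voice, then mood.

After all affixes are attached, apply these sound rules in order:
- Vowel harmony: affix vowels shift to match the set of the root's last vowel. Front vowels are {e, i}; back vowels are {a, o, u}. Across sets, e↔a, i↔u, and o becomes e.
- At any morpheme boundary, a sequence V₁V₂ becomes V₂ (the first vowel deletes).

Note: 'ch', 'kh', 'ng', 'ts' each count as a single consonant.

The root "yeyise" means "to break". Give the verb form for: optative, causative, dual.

Attach number dual -y → yeyisey.
Attach voice causative -ev → yeyiseyev.
Attach mood optative -yu → yeyiseyevyu.
Apply vowel harmony: yeyiseyevyu → yeyiseyevyi.
Vowel deletion: no change.

yeyiseyevyi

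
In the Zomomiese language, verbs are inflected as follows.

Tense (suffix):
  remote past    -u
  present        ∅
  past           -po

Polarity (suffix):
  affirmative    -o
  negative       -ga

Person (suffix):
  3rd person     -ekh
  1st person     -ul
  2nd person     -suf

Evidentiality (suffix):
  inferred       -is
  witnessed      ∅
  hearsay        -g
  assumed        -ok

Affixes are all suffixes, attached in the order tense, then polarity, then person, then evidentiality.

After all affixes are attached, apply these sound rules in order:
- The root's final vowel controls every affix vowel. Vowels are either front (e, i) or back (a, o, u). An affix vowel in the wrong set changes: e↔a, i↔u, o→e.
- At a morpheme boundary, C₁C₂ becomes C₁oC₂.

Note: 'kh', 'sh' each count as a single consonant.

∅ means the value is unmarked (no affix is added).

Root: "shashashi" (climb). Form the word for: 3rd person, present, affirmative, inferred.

shashashieekhis

tense = present: zero marking, form stays shashashi.
Attach polarity affirmative -o → shashashio.
Attach person 3rd person -ekh → shashashioekh.
Attach evidentiality inferred -is → shashashioekhis.
Apply vowel harmony: shashashioekhis → shashashieekhis.
Epenthesis: no change.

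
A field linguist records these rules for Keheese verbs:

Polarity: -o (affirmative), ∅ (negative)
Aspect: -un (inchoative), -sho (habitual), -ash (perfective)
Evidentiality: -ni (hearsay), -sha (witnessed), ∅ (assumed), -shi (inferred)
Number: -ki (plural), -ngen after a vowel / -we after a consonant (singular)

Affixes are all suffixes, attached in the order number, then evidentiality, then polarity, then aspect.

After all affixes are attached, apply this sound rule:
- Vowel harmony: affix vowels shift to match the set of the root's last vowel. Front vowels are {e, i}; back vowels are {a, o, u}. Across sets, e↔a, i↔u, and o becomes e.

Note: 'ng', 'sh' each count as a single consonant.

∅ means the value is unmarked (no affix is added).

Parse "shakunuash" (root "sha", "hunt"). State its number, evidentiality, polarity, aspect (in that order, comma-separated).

plural, hearsay, negative, perfective

Segment: sha-ki-ni-ash.
number: -ki → plural.
evidentiality: -ni → hearsay.
polarity: ∅ → negative.
aspect: -ash → perfective.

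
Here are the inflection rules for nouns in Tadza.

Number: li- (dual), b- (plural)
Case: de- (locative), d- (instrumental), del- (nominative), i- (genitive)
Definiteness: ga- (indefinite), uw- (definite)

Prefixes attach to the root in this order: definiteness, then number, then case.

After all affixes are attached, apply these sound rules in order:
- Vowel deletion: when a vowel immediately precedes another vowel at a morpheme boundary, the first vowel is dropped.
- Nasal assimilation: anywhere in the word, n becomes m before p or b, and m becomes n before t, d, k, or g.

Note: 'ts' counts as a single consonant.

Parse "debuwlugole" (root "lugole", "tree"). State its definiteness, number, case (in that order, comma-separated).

definite, plural, locative

Segment: de-b-uw-lugole.
definiteness: uw- → definite.
number: b- → plural.
case: de- → locative.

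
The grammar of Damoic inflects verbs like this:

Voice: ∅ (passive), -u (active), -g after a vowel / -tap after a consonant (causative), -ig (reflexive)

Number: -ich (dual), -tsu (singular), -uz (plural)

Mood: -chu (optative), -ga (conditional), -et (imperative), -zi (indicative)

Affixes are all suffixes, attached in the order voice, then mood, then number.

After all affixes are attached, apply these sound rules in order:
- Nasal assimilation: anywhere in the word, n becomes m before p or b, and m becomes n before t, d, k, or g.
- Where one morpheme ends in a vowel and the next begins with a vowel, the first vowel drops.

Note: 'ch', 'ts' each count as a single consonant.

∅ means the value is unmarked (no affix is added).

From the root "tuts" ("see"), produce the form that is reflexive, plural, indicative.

Attach voice reflexive -ig → tutsig.
Attach mood indicative -zi → tutsigzi.
Attach number plural -uz → tutsigziuz.
Nasal assimilation: no change.
Apply vowel deletion: tutsigziuz → tutsigzuz.

tutsigzuz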